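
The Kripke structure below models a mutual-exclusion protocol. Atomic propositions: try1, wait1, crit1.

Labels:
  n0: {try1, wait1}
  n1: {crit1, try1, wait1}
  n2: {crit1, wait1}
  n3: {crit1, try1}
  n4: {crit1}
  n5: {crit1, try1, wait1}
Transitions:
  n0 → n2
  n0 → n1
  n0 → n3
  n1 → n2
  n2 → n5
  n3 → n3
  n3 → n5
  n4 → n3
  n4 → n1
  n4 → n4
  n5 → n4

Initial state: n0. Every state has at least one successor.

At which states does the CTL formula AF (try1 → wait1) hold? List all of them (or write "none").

States satisfying try1 → wait1: {n0, n1, n2, n4, n5}.
States satisfying AF (try1 → wait1): {n0, n1, n2, n4, n5}.

{n0, n1, n2, n4, n5}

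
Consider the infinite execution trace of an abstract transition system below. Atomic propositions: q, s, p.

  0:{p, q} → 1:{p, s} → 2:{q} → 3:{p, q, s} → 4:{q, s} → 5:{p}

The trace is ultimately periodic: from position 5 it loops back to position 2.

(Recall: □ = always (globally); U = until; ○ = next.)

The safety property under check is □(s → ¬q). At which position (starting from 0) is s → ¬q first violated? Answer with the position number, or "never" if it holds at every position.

3

Check s → ¬q at each position in order: 0 ✓, 1 ✓, 2 ✓.
At position 3 the labels are {p, q, s}, so s → ¬q is false there. This is the first violation.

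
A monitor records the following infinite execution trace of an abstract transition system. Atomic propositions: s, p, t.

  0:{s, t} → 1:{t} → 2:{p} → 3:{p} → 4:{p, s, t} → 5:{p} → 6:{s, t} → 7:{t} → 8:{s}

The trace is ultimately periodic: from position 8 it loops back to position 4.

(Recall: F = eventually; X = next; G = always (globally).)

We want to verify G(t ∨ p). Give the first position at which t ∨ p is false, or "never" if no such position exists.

Check t ∨ p at each position in order: 0 ✓, 1 ✓, 2 ✓, 3 ✓, 4 ✓, 5 ✓, 6 ✓, 7 ✓.
At position 8 the labels are {s}, so t ∨ p is false there. This is the first violation.

8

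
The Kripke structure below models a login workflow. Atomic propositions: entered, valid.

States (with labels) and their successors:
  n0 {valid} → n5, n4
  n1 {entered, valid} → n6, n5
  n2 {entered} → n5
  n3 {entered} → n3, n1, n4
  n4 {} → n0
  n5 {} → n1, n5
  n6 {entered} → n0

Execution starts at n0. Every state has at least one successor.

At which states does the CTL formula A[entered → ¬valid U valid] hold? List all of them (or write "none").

States satisfying entered → ¬valid: {n0, n2, n3, n4, n5, n6}.
States satisfying valid: {n0, n1}.
States satisfying A[entered → ¬valid U valid]: {n0, n1, n4, n6}.

{n0, n1, n4, n6}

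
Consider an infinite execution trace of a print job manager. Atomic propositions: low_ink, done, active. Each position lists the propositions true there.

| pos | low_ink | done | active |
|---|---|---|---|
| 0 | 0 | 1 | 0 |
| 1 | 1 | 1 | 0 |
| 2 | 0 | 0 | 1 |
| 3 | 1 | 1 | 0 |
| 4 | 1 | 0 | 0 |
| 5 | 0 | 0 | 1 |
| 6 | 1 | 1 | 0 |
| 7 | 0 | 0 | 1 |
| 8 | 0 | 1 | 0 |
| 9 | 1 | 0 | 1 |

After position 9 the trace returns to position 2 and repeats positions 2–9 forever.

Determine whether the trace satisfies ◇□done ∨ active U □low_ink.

No

□done is false at every position 0..9, so it never becomes true and ◇□done fails.
Walking from position 0: at position 0, □low_ink has not yet held and active fails, so active U □low_ink is false.
At position 0: ◇□done is false; active U □low_ink is false; so ◇□done ∨ active U □low_ink is false.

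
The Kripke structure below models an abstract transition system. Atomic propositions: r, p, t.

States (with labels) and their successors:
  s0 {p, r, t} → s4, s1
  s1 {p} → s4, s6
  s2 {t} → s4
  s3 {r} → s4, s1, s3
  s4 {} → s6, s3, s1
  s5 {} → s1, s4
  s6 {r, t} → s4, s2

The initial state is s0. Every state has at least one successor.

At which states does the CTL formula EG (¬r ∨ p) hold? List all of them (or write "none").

{s0, s1, s2, s4, s5}

States satisfying ¬r ∨ p: {s0, s1, s2, s4, s5}.
States satisfying EG (¬r ∨ p): {s0, s1, s2, s4, s5}.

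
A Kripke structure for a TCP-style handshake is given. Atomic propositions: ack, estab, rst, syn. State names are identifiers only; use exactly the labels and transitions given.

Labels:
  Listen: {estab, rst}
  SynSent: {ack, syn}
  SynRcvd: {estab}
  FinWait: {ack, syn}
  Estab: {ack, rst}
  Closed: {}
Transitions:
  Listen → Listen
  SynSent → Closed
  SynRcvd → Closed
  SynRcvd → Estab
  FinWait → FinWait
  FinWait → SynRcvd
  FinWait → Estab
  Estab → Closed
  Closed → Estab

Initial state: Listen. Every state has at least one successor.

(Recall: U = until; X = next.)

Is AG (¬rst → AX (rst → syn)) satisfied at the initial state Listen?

States satisfying ¬rst → AX (rst → syn): {Listen, SynSent, Estab}.
States satisfying AG (¬rst → AX (rst → syn)): {Listen}.
Every state reachable from Listen satisfies ¬rst → AX (rst → syn).
Listen ∈ Sat(AG (¬rst → AX (rst → syn))).

Holds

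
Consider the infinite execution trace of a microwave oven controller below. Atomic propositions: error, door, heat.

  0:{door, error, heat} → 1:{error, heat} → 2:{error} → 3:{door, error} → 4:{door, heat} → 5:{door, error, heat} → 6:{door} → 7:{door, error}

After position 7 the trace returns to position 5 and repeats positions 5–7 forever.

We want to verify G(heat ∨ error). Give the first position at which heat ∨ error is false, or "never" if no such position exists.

6

Check heat ∨ error at each position in order: 0 ✓, 1 ✓, 2 ✓, 3 ✓, 4 ✓, 5 ✓.
At position 6 the labels are {door}, so heat ∨ error is false there. This is the first violation.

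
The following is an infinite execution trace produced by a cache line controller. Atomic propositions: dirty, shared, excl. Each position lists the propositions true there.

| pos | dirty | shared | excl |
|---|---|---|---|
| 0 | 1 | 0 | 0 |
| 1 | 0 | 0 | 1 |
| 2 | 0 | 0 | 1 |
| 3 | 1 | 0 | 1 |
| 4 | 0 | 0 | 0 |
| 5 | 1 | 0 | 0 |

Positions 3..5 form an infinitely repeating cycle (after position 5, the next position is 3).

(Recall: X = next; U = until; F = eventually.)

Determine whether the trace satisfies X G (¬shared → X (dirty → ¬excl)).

Does not hold

The position after 0 is 1; G (¬shared → X (dirty → ¬excl)) is false there.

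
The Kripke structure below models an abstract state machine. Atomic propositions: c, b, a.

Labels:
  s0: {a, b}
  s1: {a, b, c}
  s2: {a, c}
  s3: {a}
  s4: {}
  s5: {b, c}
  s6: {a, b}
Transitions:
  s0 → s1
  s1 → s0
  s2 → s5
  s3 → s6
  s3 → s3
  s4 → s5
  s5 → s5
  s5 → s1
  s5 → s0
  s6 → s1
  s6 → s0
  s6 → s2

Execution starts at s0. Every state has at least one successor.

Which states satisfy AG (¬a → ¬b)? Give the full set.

States satisfying ¬a → ¬b: {s0, s1, s2, s3, s4, s6}.
States satisfying AG (¬a → ¬b): {s0, s1}.

{s0, s1}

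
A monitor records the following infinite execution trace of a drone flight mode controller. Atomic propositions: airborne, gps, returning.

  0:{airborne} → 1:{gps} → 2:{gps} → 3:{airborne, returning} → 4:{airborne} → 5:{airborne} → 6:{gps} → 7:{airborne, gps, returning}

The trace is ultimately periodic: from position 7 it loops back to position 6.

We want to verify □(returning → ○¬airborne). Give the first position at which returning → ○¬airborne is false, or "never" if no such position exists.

3

Check returning → ○¬airborne at each position in order: 0 ✓, 1 ✓, 2 ✓.
At position 3 the labels are {airborne, returning} and the next position 4 has {airborne}, so returning → ○¬airborne is false there. This is the first violation.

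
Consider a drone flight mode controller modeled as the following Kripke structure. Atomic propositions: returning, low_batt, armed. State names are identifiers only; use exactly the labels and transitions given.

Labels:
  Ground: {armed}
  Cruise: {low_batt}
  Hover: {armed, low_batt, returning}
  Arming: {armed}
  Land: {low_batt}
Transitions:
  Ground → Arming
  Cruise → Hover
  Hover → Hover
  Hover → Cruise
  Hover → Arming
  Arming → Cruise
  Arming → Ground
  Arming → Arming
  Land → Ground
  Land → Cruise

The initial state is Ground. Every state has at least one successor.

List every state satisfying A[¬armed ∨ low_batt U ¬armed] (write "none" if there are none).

{Cruise, Land}

States satisfying ¬armed ∨ low_batt: {Cruise, Hover, Land}.
States satisfying ¬armed: {Cruise, Land}.
States satisfying A[¬armed ∨ low_batt U ¬armed]: {Cruise, Land}.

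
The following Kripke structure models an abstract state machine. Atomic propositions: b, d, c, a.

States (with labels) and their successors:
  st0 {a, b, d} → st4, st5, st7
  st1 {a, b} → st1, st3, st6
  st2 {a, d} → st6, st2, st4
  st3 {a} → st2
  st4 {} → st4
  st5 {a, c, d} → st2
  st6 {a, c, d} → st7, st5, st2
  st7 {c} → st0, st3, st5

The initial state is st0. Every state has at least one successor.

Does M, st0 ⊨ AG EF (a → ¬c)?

States satisfying EF (a → ¬c): {st0, st1, st2, st3, st4, st5, st6, st7}.
States satisfying AG EF (a → ¬c): {st0, st1, st2, st3, st4, st5, st6, st7}.
Every state reachable from st0 satisfies EF (a → ¬c).
st0 ∈ Sat(AG EF (a → ¬c)).

Yes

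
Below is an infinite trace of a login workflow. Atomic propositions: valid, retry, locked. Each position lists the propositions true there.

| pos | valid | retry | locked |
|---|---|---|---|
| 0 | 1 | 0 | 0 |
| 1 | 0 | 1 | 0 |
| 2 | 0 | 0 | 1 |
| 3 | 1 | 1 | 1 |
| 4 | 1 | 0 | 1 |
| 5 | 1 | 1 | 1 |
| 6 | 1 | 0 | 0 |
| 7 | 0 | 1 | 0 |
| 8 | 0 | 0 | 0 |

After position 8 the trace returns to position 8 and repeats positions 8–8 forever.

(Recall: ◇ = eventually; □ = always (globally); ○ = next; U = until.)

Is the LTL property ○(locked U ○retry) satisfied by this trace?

Violated

The position after 0 is 1; locked U ○retry is false there.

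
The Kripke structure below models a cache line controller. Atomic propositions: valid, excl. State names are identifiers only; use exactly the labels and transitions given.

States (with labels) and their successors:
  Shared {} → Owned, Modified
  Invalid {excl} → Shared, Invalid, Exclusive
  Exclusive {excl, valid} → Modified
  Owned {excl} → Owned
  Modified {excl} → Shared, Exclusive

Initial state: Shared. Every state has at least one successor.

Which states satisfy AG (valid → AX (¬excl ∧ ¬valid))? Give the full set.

States satisfying valid → AX (¬excl ∧ ¬valid): {Shared, Invalid, Owned, Modified}.
States satisfying AG (valid → AX (¬excl ∧ ¬valid)): {Owned}.

{Owned}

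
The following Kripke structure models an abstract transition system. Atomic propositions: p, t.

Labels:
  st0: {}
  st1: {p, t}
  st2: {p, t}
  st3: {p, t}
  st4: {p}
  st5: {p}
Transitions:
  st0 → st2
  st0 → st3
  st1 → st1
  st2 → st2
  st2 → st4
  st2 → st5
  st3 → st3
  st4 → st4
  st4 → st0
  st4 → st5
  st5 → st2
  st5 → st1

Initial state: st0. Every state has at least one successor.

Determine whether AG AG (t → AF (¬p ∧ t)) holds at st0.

States satisfying AG (t → AF (¬p ∧ t)): ∅.
States satisfying AG AG (t → AF (¬p ∧ t)): ∅.
st0 is reachable from st0 and violates AG (t → AF (¬p ∧ t)), so AG fails at st0.
st0 ∉ Sat(AG AG (t → AF (¬p ∧ t))).

Does not hold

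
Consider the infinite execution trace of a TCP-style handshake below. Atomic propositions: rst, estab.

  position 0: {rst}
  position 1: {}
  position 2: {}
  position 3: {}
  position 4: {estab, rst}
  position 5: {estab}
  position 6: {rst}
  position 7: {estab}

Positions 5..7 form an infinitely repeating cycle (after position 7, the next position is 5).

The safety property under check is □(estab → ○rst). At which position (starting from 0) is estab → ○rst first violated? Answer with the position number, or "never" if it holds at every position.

Check estab → ○rst at each position in order: 0 ✓, 1 ✓, 2 ✓, 3 ✓.
At position 4 the labels are {estab, rst} and the next position 5 has {estab}, so estab → ○rst is false there. This is the first violation.

4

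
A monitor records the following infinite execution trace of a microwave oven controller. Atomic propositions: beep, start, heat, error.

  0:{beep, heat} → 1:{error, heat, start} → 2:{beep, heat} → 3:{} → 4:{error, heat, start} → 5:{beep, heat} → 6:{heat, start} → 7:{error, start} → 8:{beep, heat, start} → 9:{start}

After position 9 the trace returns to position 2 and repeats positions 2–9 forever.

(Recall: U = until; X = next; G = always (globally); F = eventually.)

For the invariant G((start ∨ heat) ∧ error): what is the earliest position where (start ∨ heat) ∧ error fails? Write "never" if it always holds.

0

At position 0 the labels are {beep, heat}, so (start ∨ heat) ∧ error is false there. This is the first violation.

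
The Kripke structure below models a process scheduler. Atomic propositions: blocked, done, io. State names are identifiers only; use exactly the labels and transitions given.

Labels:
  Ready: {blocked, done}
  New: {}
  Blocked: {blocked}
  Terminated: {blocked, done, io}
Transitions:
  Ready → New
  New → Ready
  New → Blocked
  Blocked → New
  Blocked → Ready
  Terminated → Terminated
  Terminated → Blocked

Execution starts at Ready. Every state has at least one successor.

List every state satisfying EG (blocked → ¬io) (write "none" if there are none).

{Ready, New, Blocked}

States satisfying blocked → ¬io: {Ready, New, Blocked}.
States satisfying EG (blocked → ¬io): {Ready, New, Blocked}.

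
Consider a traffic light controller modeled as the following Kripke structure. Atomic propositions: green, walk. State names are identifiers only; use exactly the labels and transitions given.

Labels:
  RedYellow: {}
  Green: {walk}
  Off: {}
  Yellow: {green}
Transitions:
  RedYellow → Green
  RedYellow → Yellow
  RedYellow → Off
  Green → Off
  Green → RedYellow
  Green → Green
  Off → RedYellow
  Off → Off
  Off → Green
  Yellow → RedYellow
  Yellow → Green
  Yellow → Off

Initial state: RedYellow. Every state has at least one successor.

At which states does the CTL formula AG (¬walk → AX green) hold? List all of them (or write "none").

none

States satisfying ¬walk → AX green: {Green}.
States satisfying AG (¬walk → AX green): ∅.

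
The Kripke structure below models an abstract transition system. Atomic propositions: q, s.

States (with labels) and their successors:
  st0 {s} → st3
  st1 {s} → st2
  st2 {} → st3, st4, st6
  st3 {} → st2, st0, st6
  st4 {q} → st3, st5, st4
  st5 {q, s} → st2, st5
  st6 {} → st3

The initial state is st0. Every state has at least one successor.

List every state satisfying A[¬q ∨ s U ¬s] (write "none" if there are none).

States satisfying ¬q ∨ s: {st0, st1, st2, st3, st5, st6}.
States satisfying ¬s: {st2, st3, st4, st6}.
States satisfying A[¬q ∨ s U ¬s]: {st0, st1, st2, st3, st4, st6}.

{st0, st1, st2, st3, st4, st6}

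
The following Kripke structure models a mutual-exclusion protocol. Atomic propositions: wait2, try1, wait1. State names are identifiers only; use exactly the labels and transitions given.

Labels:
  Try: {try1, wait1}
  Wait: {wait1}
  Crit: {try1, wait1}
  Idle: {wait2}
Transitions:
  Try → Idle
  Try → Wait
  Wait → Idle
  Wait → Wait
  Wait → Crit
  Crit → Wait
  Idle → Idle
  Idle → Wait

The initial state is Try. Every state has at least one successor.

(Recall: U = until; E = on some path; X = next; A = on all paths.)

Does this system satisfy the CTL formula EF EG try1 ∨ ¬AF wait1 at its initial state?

States satisfying EG try1: ∅.
States satisfying EF EG try1: ∅.
States satisfying wait1: {Try, Wait, Crit}.
States satisfying AF wait1: {Try, Wait, Crit}.
States satisfying ¬AF wait1: {Idle}.
States satisfying EF EG try1 ∨ ¬AF wait1: {Idle}.
Try ∉ Sat(EF EG try1 ∨ ¬AF wait1).

Does not hold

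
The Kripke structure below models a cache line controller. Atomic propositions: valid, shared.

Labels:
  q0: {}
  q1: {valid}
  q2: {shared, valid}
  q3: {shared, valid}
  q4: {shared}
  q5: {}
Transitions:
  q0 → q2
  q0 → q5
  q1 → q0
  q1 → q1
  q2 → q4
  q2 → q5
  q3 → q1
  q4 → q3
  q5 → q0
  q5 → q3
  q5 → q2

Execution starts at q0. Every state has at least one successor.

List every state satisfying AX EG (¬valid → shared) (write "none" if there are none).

States satisfying EG (¬valid → shared): {q1, q2, q3, q4}.
States satisfying AX EG (¬valid → shared): {q3, q4}.

{q3, q4}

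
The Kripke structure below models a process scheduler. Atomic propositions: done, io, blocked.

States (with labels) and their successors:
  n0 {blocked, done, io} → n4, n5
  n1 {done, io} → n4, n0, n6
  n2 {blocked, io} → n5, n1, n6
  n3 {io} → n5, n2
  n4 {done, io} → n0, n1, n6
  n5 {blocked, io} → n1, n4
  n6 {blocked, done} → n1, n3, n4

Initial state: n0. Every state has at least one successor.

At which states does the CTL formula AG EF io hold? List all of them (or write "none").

States satisfying EF io: {n0, n1, n2, n3, n4, n5, n6}.
States satisfying AG EF io: {n0, n1, n2, n3, n4, n5, n6}.

{n0, n1, n2, n3, n4, n5, n6}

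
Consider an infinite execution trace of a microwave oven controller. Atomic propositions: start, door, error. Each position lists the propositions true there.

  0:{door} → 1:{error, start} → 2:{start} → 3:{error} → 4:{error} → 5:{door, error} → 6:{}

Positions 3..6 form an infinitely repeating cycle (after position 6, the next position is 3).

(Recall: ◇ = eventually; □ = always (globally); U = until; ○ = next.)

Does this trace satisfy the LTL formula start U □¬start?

Walking from position 0: at position 0, □¬start has not yet held and start fails, so start U □¬start is false.

Violated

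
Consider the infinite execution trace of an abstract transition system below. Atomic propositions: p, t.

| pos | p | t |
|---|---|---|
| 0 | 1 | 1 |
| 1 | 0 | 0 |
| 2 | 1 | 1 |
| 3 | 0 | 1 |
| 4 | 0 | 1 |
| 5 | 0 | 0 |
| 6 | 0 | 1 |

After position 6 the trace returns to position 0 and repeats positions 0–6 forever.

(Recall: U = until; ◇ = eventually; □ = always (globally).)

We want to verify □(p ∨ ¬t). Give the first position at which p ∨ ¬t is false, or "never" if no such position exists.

3

Check p ∨ ¬t at each position in order: 0 ✓, 1 ✓, 2 ✓.
At position 3 the labels are {t}, so p ∨ ¬t is false there. This is the first violation.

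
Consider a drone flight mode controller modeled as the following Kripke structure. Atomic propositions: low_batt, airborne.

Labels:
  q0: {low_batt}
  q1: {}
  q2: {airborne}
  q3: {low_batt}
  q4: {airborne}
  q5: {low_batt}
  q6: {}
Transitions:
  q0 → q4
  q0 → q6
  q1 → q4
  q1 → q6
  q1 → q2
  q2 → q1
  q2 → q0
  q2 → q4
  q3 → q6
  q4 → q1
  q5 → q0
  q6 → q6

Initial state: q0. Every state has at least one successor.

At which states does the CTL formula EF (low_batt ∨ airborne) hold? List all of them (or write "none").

States satisfying low_batt ∨ airborne: {q0, q2, q3, q4, q5}.
States satisfying EF (low_batt ∨ airborne): {q0, q1, q2, q3, q4, q5}.

{q0, q1, q2, q3, q4, q5}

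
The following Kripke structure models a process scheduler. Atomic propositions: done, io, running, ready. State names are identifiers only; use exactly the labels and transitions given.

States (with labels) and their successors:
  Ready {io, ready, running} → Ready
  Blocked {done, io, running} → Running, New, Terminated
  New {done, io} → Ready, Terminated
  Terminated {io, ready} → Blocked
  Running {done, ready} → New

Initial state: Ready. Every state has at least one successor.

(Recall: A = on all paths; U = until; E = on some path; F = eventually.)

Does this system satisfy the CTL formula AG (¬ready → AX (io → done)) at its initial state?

States satisfying ¬ready → AX (io → done): {Ready, Terminated, Running}.
States satisfying AG (¬ready → AX (io → done)): {Ready}.
Every state reachable from Ready satisfies ¬ready → AX (io → done).
Ready ∈ Sat(AG (¬ready → AX (io → done))).

Satisfied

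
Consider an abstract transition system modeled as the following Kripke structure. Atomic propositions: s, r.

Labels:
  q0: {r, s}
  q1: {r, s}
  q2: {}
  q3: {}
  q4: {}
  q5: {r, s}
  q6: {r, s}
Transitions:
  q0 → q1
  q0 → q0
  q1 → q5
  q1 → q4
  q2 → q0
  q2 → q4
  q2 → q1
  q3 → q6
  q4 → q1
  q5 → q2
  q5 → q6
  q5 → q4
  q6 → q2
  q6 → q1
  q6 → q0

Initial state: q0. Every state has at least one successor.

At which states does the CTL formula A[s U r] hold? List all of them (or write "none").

States satisfying s: {q0, q1, q5, q6}.
States satisfying r: {q0, q1, q5, q6}.
States satisfying A[s U r]: {q0, q1, q5, q6}.

{q0, q1, q5, q6}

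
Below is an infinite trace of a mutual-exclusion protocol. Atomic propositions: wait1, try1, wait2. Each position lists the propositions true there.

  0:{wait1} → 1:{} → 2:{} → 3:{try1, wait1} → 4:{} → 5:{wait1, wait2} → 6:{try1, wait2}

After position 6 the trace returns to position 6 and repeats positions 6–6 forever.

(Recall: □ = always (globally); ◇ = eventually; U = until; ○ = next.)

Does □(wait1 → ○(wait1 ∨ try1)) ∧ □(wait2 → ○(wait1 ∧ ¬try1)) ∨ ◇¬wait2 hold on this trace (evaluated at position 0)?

¬wait2 holds at position 0, which is reachable from 0, so ◇¬wait2 holds.
At position 0: □(wait1 → ○(wait1 ∨ try1)) ∧ □(wait2 → ○(wait1 ∧ ¬try1)) is false; ◇¬wait2 is true; so □(wait1 → ○(wait1 ∨ try1)) ∧ □(wait2 → ○(wait1 ∧ ¬try1)) ∨ ◇¬wait2 is true.

Satisfied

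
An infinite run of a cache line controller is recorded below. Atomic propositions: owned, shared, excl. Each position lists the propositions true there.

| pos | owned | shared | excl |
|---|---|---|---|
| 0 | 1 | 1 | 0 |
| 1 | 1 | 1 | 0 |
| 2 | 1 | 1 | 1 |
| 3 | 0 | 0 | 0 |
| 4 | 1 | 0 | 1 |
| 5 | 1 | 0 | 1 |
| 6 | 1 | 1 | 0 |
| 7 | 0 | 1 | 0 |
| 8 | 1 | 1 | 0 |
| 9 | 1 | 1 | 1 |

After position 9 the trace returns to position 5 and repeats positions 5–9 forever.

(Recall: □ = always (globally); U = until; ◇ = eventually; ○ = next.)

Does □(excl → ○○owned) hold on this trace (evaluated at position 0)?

Does not hold

excl → ○○owned must hold at every position from 0 onward. It fails at position 5, so □(excl → ○○owned) is false.
Positions where excl holds: 2, 4, 5, 9.
Check ○○owned at each: 2→ok, 4→ok, 5→fails, 9→ok.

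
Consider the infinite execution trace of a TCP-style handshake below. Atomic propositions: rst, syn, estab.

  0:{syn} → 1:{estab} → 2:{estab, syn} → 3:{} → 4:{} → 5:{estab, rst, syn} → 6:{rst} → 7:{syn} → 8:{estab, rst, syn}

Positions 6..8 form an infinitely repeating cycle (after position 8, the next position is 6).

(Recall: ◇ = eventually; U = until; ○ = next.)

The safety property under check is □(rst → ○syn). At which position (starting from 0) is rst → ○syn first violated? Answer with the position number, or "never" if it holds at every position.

5

Check rst → ○syn at each position in order: 0 ✓, 1 ✓, 2 ✓, 3 ✓, 4 ✓.
At position 5 the labels are {estab, rst, syn} and the next position 6 has {rst}, so rst → ○syn is false there. This is the first violation.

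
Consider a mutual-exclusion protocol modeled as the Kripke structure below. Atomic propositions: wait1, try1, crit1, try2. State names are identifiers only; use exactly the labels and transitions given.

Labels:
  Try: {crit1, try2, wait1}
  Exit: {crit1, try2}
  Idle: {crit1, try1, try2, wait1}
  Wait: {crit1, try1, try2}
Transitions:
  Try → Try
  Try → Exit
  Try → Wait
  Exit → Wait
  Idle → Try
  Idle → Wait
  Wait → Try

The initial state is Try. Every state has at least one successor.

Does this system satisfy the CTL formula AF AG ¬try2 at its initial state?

States satisfying AG ¬try2: ∅.
States satisfying AF AG ¬try2: ∅.
There is a path from Try along which AG ¬try2 never holds.
Try ∉ Sat(AF AG ¬try2).

Violated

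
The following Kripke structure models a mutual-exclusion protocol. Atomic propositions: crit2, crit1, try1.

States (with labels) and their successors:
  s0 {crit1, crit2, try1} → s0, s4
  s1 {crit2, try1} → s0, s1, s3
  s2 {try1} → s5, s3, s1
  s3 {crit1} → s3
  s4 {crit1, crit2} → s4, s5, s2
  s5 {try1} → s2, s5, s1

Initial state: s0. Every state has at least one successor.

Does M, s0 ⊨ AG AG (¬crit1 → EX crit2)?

Satisfied

States satisfying AG (¬crit1 → EX crit2): {s0, s1, s2, s3, s4, s5}.
States satisfying AG AG (¬crit1 → EX crit2): {s0, s1, s2, s3, s4, s5}.
Every state reachable from s0 satisfies AG (¬crit1 → EX crit2).
s0 ∈ Sat(AG AG (¬crit1 → EX crit2)).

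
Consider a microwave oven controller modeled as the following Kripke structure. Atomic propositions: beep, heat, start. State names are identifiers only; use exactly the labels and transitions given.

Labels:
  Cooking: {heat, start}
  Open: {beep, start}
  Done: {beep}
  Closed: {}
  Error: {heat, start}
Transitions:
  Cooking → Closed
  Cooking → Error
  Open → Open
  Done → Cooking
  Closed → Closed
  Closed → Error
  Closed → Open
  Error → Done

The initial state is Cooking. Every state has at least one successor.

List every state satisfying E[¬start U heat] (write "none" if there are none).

States satisfying ¬start: {Done, Closed}.
States satisfying heat: {Cooking, Error}.
States satisfying E[¬start U heat]: {Cooking, Done, Closed, Error}.

{Cooking, Done, Closed, Error}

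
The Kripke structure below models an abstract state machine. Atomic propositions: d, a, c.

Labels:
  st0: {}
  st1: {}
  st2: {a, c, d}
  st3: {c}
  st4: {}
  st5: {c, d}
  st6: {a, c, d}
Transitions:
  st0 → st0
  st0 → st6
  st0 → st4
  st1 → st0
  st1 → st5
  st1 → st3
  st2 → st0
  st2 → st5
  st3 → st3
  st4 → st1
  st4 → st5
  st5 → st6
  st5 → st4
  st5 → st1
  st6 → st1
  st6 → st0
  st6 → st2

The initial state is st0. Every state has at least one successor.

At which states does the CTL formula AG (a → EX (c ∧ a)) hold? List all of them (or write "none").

{st3}

States satisfying a → EX (c ∧ a): {st0, st1, st3, st4, st5, st6}.
States satisfying AG (a → EX (c ∧ a)): {st3}.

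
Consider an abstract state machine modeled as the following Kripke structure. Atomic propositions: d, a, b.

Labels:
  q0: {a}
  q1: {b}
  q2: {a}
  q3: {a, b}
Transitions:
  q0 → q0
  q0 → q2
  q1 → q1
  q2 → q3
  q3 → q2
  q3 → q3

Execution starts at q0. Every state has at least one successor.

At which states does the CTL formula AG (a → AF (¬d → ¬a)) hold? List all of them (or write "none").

{q1}

States satisfying a → AF (¬d → ¬a): {q1}.
States satisfying AG (a → AF (¬d → ¬a)): {q1}.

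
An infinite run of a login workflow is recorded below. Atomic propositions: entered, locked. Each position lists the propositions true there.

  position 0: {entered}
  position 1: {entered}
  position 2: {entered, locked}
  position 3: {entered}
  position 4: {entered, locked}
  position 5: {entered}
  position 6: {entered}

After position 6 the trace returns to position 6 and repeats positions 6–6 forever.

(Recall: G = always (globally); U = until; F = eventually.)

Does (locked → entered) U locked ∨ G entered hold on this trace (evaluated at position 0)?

Holds

Walking from position 0: locked first holds at position 2, and locked → entered holds at every earlier position along the way, so (locked → entered) U locked holds.
entered holds at every position 0..6, and those are all positions ever visited, so G entered holds.
At position 0: (locked → entered) U locked is true; G entered is true; so (locked → entered) U locked ∨ G entered is true.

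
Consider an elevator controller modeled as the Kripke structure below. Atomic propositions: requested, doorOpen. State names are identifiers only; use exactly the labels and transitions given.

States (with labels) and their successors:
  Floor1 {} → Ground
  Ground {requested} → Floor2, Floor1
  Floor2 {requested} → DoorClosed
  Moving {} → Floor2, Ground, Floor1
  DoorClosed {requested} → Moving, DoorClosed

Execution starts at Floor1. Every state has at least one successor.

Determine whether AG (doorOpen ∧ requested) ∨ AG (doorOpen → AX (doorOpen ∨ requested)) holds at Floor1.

Holds

States satisfying doorOpen ∧ requested: ∅.
States satisfying AG (doorOpen ∧ requested): ∅.
States satisfying doorOpen → AX (doorOpen ∨ requested): {Floor1, Ground, Floor2, Moving, DoorClosed}.
States satisfying AG (doorOpen → AX (doorOpen ∨ requested)): {Floor1, Ground, Floor2, Moving, DoorClosed}.
States satisfying AG (doorOpen ∧ requested) ∨ AG (doorOpen → AX (doorOpen ∨ requested)): {Floor1, Ground, Floor2, Moving, DoorClosed}.
Floor1 ∈ Sat(AG (doorOpen ∧ requested) ∨ AG (doorOpen → AX (doorOpen ∨ requested))).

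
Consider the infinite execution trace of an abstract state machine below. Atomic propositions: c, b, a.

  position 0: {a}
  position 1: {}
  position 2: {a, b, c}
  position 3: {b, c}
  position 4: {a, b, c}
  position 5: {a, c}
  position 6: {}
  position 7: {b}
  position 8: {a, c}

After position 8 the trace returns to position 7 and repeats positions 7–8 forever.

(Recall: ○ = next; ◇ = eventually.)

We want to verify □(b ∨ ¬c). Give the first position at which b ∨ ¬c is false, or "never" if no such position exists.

Check b ∨ ¬c at each position in order: 0 ✓, 1 ✓, 2 ✓, 3 ✓, 4 ✓.
At position 5 the labels are {a, c}, so b ∨ ¬c is false there. This is the first violation.

5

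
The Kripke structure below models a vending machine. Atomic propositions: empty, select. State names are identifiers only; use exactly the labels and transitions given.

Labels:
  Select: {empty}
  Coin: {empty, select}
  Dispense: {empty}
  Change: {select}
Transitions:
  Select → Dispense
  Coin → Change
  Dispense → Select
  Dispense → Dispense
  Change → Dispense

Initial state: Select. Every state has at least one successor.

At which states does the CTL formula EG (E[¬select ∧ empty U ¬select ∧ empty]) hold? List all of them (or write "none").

States satisfying E[¬select ∧ empty U ¬select ∧ empty]: {Select, Dispense}.
States satisfying EG (E[¬select ∧ empty U ¬select ∧ empty]): {Select, Dispense}.

{Select, Dispense}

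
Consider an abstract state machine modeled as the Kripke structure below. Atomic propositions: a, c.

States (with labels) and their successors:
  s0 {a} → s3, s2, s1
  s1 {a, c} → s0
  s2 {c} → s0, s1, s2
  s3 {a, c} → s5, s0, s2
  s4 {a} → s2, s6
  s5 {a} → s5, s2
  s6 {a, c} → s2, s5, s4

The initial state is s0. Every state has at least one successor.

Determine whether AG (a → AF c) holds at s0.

Does not hold

States satisfying a → AF c: {s0, s1, s2, s3, s4, s6}.
States satisfying AG (a → AF c): ∅.
s5 is reachable from s0 and violates a → AF c, so AG fails at s0.
s0 ∉ Sat(AG (a → AF c)).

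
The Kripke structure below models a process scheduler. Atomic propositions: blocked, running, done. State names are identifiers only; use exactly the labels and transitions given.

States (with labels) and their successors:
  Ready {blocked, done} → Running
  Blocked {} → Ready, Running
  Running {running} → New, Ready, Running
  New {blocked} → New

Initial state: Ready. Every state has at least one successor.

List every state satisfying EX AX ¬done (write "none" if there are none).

States satisfying AX ¬done: {Ready, New}.
States satisfying EX AX ¬done: {Blocked, Running, New}.

{Blocked, Running, New}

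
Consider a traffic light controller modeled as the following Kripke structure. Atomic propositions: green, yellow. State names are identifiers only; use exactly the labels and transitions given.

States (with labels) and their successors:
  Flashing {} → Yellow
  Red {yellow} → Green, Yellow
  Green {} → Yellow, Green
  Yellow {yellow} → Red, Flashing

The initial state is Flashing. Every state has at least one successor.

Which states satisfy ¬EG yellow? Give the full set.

{Flashing, Green}

States satisfying yellow: {Red, Yellow}.
States satisfying EG yellow: {Red, Yellow}.
States satisfying ¬EG yellow: {Flashing, Green}.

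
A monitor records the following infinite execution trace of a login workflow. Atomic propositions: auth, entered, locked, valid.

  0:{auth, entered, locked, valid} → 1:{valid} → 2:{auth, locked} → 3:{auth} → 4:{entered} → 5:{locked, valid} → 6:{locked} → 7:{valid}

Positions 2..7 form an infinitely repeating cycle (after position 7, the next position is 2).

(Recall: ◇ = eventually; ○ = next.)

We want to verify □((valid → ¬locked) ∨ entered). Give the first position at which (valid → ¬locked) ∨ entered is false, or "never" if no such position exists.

5

Check (valid → ¬locked) ∨ entered at each position in order: 0 ✓, 1 ✓, 2 ✓, 3 ✓, 4 ✓.
At position 5 the labels are {locked, valid}, so (valid → ¬locked) ∨ entered is false there. This is the first violation.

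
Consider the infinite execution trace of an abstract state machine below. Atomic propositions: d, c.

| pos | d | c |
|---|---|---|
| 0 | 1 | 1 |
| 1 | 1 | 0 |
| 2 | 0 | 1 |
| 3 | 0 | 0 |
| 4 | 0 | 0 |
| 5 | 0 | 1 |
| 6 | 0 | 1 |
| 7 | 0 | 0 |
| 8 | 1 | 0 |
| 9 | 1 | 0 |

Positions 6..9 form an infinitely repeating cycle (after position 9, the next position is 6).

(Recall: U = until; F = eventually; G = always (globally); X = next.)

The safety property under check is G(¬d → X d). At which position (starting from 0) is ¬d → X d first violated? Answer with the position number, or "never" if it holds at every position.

2

Check ¬d → X d at each position in order: 0 ✓, 1 ✓.
At position 2 the labels are {c} and the next position 3 has {}, so ¬d → X d is false there. This is the first violation.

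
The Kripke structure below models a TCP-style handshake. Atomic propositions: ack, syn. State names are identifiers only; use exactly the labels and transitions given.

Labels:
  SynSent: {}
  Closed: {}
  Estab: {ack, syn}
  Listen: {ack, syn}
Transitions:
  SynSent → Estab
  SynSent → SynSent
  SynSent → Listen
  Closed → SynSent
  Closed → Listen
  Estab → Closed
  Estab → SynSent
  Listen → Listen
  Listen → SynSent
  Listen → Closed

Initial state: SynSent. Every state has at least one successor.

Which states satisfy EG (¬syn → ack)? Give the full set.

{Listen}

States satisfying ¬syn → ack: {Estab, Listen}.
States satisfying EG (¬syn → ack): {Listen}.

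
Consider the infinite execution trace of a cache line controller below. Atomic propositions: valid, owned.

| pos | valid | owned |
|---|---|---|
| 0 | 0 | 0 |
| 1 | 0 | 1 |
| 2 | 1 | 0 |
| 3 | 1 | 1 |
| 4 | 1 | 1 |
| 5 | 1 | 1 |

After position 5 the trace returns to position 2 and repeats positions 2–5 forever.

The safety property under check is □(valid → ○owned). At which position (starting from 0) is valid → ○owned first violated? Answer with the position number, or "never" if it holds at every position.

5

Check valid → ○owned at each position in order: 0 ✓, 1 ✓, 2 ✓, 3 ✓, 4 ✓.
At position 5 the labels are {owned, valid} and the next position 2 has {valid}, so valid → ○owned is false there. This is the first violation.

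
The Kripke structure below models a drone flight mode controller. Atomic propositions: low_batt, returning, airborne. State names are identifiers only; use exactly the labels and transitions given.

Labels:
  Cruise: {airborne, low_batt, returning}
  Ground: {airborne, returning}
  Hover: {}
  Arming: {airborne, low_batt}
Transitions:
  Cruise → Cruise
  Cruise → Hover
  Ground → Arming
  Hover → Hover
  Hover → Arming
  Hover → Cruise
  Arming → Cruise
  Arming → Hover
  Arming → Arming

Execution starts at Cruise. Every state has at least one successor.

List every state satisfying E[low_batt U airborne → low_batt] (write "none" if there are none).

States satisfying low_batt: {Cruise, Arming}.
States satisfying airborne → low_batt: {Cruise, Hover, Arming}.
States satisfying E[low_batt U airborne → low_batt]: {Cruise, Hover, Arming}.

{Cruise, Hover, Arming}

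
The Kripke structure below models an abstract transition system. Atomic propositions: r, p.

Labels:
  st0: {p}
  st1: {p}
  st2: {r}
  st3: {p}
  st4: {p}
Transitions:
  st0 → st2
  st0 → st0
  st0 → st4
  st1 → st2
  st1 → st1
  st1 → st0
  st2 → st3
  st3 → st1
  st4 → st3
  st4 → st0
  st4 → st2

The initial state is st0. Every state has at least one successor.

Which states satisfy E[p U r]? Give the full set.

States satisfying p: {st0, st1, st3, st4}.
States satisfying r: {st2}.
States satisfying E[p U r]: {st0, st1, st2, st3, st4}.

{st0, st1, st2, st3, st4}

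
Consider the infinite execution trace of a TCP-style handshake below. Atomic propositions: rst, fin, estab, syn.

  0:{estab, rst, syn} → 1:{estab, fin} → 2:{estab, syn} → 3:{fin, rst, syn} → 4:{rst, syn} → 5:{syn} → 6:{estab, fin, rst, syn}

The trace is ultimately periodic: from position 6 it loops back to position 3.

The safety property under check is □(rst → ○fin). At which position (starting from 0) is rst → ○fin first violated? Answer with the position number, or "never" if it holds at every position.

3

Check rst → ○fin at each position in order: 0 ✓, 1 ✓, 2 ✓.
At position 3 the labels are {fin, rst, syn} and the next position 4 has {rst, syn}, so rst → ○fin is false there. This is the first violation.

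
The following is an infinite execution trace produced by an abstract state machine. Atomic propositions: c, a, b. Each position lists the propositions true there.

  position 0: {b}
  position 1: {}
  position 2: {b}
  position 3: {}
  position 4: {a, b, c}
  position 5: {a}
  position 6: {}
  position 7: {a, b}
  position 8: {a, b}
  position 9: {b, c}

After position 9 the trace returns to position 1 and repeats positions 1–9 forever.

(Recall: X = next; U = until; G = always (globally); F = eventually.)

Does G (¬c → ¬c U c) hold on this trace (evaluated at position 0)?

Holds

¬c → ¬c U c holds at every position 0..9, and those are all positions ever visited, so G (¬c → ¬c U c) holds.
Positions where ¬c holds: 0, 1, 2, 3, 5, 6, 7, 8.
Check ¬c U c at each: 0→ok, 1→ok, 2→ok, 3→ok, 5→ok, 6→ok, 7→ok, 8→ok.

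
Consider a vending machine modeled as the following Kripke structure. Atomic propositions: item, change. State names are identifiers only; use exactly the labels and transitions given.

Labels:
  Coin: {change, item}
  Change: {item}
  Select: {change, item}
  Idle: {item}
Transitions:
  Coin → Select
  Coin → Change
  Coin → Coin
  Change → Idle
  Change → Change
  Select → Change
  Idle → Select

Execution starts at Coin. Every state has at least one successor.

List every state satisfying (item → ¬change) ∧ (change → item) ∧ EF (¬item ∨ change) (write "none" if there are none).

States satisfying ¬change: {Change, Idle}.
States satisfying item → ¬change: {Change, Idle}.
States satisfying change → item: {Coin, Change, Select, Idle}.
States satisfying (item → ¬change) ∧ (change → item): {Change, Idle}.
States satisfying ¬item ∨ change: {Coin, Select}.
States satisfying EF (¬item ∨ change): {Coin, Change, Select, Idle}.
States satisfying (item → ¬change) ∧ (change → item) ∧ EF (¬item ∨ change): {Change, Idle}.

{Change, Idle}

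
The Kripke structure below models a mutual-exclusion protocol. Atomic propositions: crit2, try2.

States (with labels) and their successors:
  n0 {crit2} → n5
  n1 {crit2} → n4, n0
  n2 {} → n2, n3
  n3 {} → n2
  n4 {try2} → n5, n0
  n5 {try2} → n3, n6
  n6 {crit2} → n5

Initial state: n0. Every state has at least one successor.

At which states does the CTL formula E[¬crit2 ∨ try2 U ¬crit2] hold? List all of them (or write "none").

{n2, n3, n4, n5}

States satisfying ¬crit2 ∨ try2: {n2, n3, n4, n5}.
States satisfying ¬crit2: {n2, n3, n4, n5}.
States satisfying E[¬crit2 ∨ try2 U ¬crit2]: {n2, n3, n4, n5}.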